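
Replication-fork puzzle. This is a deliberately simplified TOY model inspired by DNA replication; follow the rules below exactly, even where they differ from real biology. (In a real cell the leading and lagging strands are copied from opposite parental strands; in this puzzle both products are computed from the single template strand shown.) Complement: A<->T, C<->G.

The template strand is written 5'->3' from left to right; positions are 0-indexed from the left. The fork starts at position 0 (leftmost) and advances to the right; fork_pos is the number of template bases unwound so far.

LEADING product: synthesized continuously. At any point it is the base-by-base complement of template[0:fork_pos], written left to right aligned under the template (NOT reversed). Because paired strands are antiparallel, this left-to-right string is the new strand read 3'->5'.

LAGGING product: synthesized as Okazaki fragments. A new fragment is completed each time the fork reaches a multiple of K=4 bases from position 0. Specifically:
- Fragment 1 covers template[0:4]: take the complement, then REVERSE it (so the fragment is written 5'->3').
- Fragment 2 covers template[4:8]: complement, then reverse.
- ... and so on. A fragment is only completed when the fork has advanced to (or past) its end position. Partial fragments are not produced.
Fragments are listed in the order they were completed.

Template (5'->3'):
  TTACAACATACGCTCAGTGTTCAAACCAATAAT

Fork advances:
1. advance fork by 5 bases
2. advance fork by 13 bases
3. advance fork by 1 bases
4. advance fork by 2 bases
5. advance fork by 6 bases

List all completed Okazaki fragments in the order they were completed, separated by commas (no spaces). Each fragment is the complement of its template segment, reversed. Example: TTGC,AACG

Answer: GTAA,TGTT,CGTA,TGAG,ACAC,TTGA

Derivation:
Step 1: advance 5 -> fork_pos = 0 + 5 = 5. Reached multiple(s) of 4: 4 -> fragment 1 completed (1 total).
Step 2: advance 13 -> fork_pos = 5 + 13 = 18. Reached multiple(s) of 4: 8, 12, 16 -> fragments 2-4 completed (4 total).
Step 3: advance 1 -> fork_pos = 18 + 1 = 19. Next multiple of 4 is 20 (not reached); still 4 fragment(s).
Step 4: advance 2 -> fork_pos = 19 + 2 = 21. Reached multiple(s) of 4: 20 -> fragment 5 completed (5 total).
Step 5: advance 6 -> fork_pos = 21 + 6 = 27. Reached multiple(s) of 4: 24 -> fragment 6 completed (6 total).
Final fork_pos = 27, so 6 fragment(s) are complete. Build each: template segment -> complement -> reverse.
Fragment 1: template[0:4] = TTAC -> complement AATG -> reversed GTAA
Fragment 2: template[4:8] = AACA -> complement TTGT -> reversed TGTT
Fragment 3: template[8:12] = TACG -> complement ATGC -> reversed CGTA
Fragment 4: template[12:16] = CTCA -> complement GAGT -> reversed TGAG
Fragment 5: template[16:20] = GTGT -> complement CACA -> reversed ACAC
Fragment 6: template[20:24] = TCAA -> complement AGTT -> reversed TTGA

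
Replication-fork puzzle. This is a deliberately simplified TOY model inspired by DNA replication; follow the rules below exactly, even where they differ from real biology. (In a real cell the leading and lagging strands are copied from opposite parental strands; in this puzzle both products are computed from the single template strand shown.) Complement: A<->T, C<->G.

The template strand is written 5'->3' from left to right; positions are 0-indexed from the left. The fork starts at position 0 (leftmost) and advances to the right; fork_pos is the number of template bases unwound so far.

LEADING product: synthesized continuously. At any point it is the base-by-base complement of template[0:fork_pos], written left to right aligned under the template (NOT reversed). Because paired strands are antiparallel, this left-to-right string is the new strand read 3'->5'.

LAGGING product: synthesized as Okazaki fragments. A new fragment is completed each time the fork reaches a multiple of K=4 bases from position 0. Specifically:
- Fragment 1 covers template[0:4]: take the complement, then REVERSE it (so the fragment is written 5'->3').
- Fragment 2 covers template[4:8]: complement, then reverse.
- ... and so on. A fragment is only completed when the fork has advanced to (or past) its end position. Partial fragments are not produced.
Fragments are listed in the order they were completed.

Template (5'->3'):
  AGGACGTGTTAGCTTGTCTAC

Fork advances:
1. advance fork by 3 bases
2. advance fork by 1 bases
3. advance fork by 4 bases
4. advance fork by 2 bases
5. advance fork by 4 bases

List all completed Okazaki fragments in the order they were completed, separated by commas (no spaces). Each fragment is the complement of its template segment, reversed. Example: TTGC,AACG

Step 1: advance 3 -> fork_pos = 0 + 3 = 3. Next multiple of 4 is 4 (not reached); still 0 fragment(s).
Step 2: advance 1 -> fork_pos = 3 + 1 = 4. Reached multiple(s) of 4: 4 -> fragment 1 completed (1 total).
Step 3: advance 4 -> fork_pos = 4 + 4 = 8. Reached multiple(s) of 4: 8 -> fragment 2 completed (2 total).
Step 4: advance 2 -> fork_pos = 8 + 2 = 10. Next multiple of 4 is 12 (not reached); still 2 fragment(s).
Step 5: advance 4 -> fork_pos = 10 + 4 = 14. Reached multiple(s) of 4: 12 -> fragment 3 completed (3 total).
Final fork_pos = 14, so 3 fragment(s) are complete. Build each: template segment -> complement -> reverse.
Fragment 1: template[0:4] = AGGA -> complement TCCT -> reversed TCCT
Fragment 2: template[4:8] = CGTG -> complement GCAC -> reversed CACG
Fragment 3: template[8:12] = TTAG -> complement AATC -> reversed CTAA

Answer: TCCT,CACG,CTAA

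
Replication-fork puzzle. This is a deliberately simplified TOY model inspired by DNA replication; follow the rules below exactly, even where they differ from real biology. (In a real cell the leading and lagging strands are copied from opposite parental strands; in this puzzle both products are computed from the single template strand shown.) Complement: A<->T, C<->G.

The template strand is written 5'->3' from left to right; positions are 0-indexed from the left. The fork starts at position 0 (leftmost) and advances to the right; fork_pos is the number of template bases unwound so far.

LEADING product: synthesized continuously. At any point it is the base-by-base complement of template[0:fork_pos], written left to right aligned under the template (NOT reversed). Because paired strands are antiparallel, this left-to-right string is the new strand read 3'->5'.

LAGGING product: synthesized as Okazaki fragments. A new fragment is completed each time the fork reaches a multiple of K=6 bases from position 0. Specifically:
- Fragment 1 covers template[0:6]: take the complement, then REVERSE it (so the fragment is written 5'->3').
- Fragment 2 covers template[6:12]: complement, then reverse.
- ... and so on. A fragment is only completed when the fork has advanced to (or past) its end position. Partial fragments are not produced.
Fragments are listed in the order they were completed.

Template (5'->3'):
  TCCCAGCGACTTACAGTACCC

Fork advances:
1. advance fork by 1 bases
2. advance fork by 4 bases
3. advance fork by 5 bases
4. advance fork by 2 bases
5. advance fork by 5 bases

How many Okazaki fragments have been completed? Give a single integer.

Answer: 2

Derivation:
Step 1: advance 1 -> fork_pos = 0 + 1 = 1. Next multiple of 6 is 6 (not reached); still 0 fragment(s).
Step 2: advance 4 -> fork_pos = 1 + 4 = 5. Next multiple of 6 is 6 (not reached); still 0 fragment(s).
Step 3: advance 5 -> fork_pos = 5 + 5 = 10. Reached multiple(s) of 6: 6 -> fragment 1 completed (1 total).
Step 4: advance 2 -> fork_pos = 10 + 2 = 12. Reached multiple(s) of 6: 12 -> fragment 2 completed (2 total).
Step 5: advance 5 -> fork_pos = 12 + 5 = 17. Next multiple of 6 is 18 (not reached); still 2 fragment(s).
Check: final fork_pos = 17; the multiples of 6 that are <= 17 are 6..12 -> 17 // 6 = 2 completed fragment(s).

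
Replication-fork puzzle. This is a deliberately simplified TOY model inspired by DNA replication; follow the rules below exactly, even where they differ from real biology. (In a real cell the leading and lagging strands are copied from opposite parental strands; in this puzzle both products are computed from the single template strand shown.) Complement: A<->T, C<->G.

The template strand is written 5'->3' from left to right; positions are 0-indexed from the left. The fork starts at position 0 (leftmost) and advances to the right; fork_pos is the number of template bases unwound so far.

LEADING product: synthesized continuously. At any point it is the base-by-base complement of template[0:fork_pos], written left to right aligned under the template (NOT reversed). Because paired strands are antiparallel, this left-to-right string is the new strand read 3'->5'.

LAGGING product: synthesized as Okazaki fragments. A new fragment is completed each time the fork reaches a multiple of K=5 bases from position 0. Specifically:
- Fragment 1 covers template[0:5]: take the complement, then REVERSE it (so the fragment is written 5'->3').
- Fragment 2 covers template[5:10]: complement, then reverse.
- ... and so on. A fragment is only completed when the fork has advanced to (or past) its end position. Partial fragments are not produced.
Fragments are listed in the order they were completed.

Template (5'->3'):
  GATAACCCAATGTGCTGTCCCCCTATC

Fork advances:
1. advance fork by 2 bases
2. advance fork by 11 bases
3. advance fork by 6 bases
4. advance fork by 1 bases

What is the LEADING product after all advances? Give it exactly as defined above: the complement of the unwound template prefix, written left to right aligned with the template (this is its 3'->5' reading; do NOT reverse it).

Answer: CTATTGGGTTACACGACAGG

Derivation:
Step 1: advance 2 -> fork_pos = 0 + 2 = 2.
Step 2: advance 11 -> fork_pos = 2 + 11 = 13.
Step 3: advance 6 -> fork_pos = 13 + 6 = 19.
Step 4: advance 1 -> fork_pos = 19 + 1 = 20.
Unwound prefix: template[0:20] = GATAACCCAATGTGCTGTCC
Complement it base by base (A<->T, C<->G), keeping left-to-right order:
  [0:5] GATAA -> CTATT
  [5:10] CCCAA -> GGGTT
  [10:15] TGTGC -> ACACG
  [15:20] TGTCC -> ACAGG
Concatenate: CTATTGGGTTACACGACAGG (length 20; written aligned with the template, i.e. 3'->5').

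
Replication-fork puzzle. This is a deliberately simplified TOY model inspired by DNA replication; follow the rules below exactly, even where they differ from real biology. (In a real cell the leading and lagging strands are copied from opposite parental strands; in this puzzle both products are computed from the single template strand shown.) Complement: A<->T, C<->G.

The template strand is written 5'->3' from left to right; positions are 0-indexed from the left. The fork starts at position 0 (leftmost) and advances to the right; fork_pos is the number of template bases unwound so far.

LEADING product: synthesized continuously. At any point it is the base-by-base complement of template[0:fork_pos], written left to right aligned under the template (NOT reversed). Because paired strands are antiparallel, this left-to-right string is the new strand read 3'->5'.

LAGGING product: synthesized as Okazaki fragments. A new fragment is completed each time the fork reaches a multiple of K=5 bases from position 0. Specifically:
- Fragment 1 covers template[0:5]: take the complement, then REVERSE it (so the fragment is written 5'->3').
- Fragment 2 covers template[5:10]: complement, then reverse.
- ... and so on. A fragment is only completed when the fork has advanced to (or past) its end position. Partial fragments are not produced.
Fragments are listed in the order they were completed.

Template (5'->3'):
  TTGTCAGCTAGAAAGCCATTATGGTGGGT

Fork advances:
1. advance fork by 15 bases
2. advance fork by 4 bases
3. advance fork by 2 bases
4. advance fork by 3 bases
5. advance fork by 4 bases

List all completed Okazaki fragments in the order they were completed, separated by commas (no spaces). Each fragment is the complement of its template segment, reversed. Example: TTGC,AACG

Answer: GACAA,TAGCT,CTTTC,AATGG,ACCAT

Derivation:
Step 1: advance 15 -> fork_pos = 0 + 15 = 15. Reached multiple(s) of 5: 5, 10, 15 -> fragments 1-3 completed (3 total).
Step 2: advance 4 -> fork_pos = 15 + 4 = 19. Next multiple of 5 is 20 (not reached); still 3 fragment(s).
Step 3: advance 2 -> fork_pos = 19 + 2 = 21. Reached multiple(s) of 5: 20 -> fragment 4 completed (4 total).
Step 4: advance 3 -> fork_pos = 21 + 3 = 24. Next multiple of 5 is 25 (not reached); still 4 fragment(s).
Step 5: advance 4 -> fork_pos = 24 + 4 = 28. Reached multiple(s) of 5: 25 -> fragment 5 completed (5 total).
Final fork_pos = 28, so 5 fragment(s) are complete. Build each: template segment -> complement -> reverse.
Fragment 1: template[0:5] = TTGTC -> complement AACAG -> reversed GACAA
Fragment 2: template[5:10] = AGCTA -> complement TCGAT -> reversed TAGCT
Fragment 3: template[10:15] = GAAAG -> complement CTTTC -> reversed CTTTC
Fragment 4: template[15:20] = CCATT -> complement GGTAA -> reversed AATGG
Fragment 5: template[20:25] = ATGGT -> complement TACCA -> reversed ACCAT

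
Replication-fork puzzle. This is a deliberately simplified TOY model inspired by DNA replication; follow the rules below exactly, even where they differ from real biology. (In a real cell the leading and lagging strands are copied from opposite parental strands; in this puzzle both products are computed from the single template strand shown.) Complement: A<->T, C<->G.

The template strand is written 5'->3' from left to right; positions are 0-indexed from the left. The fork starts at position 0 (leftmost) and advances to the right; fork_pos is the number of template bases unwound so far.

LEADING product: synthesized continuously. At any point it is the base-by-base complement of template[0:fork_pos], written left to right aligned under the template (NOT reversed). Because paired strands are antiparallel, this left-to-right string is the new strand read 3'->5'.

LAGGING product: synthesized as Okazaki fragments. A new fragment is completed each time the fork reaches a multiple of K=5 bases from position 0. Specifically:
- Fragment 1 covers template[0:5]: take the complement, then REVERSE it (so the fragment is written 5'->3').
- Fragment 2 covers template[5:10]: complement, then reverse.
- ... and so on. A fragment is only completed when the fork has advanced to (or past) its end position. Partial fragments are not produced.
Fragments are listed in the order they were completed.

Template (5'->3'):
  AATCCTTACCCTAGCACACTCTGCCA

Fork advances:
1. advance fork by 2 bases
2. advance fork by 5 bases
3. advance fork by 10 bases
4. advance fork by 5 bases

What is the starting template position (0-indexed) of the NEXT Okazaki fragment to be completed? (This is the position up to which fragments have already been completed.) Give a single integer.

Answer: 20

Derivation:
Step 1: advance 2 -> fork_pos = 0 + 2 = 2. Next multiple of 5 is 5 (not reached); still 0 fragment(s).
Step 2: advance 5 -> fork_pos = 2 + 5 = 7. Reached multiple(s) of 5: 5 -> fragment 1 completed (1 total).
Step 3: advance 10 -> fork_pos = 7 + 10 = 17. Reached multiple(s) of 5: 10, 15 -> fragments 2-3 completed (3 total).
Step 4: advance 5 -> fork_pos = 17 + 5 = 22. Reached multiple(s) of 5: 20 -> fragment 4 completed (4 total).
4 fragment(s) completed, covering template[0:20] (4 x 5 = 20). The next fragment, fragment 5, covers template[20:25], so it starts at position 20.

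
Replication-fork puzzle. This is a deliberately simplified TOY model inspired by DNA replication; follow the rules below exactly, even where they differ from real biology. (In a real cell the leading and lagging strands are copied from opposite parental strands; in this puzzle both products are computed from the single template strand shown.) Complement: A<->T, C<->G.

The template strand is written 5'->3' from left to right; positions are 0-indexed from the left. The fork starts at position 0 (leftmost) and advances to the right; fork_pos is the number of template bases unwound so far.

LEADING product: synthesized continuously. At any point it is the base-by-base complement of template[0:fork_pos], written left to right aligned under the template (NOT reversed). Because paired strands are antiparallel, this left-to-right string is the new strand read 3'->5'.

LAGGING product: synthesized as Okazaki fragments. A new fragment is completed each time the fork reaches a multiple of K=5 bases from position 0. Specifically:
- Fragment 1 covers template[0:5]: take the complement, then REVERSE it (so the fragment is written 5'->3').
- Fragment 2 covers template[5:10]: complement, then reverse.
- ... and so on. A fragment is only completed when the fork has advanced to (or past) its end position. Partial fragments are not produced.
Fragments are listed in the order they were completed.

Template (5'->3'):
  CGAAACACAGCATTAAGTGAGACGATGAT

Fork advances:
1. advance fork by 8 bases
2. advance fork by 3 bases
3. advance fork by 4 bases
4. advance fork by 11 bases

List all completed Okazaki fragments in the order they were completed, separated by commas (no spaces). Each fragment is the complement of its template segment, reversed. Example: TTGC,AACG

Answer: TTTCG,CTGTG,TAATG,TCACT,TCGTC

Derivation:
Step 1: advance 8 -> fork_pos = 0 + 8 = 8. Reached multiple(s) of 5: 5 -> fragment 1 completed (1 total).
Step 2: advance 3 -> fork_pos = 8 + 3 = 11. Reached multiple(s) of 5: 10 -> fragment 2 completed (2 total).
Step 3: advance 4 -> fork_pos = 11 + 4 = 15. Reached multiple(s) of 5: 15 -> fragment 3 completed (3 total).
Step 4: advance 11 -> fork_pos = 15 + 11 = 26. Reached multiple(s) of 5: 20, 25 -> fragments 4-5 completed (5 total).
Final fork_pos = 26, so 5 fragment(s) are complete. Build each: template segment -> complement -> reverse.
Fragment 1: template[0:5] = CGAAA -> complement GCTTT -> reversed TTTCG
Fragment 2: template[5:10] = CACAG -> complement GTGTC -> reversed CTGTG
Fragment 3: template[10:15] = CATTA -> complement GTAAT -> reversed TAATG
Fragment 4: template[15:20] = AGTGA -> complement TCACT -> reversed TCACT
Fragment 5: template[20:25] = GACGA -> complement CTGCT -> reversed TCGTC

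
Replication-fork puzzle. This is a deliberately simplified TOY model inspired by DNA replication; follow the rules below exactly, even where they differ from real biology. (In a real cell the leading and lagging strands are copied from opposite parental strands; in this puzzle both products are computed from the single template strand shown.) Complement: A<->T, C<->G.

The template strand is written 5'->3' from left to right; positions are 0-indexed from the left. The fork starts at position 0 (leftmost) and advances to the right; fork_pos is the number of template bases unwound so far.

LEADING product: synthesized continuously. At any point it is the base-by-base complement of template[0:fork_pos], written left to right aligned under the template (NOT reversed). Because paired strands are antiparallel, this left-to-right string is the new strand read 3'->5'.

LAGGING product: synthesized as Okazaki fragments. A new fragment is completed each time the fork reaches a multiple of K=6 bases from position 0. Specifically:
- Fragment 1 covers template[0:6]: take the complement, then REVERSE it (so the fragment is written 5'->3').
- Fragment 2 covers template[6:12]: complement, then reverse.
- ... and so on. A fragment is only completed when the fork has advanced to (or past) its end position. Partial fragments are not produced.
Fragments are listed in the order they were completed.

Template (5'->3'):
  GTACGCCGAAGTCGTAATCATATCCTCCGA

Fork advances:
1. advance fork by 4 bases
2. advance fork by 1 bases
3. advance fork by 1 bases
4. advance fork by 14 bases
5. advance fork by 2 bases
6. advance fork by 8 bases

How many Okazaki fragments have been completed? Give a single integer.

Step 1: advance 4 -> fork_pos = 0 + 4 = 4. Next multiple of 6 is 6 (not reached); still 0 fragment(s).
Step 2: advance 1 -> fork_pos = 4 + 1 = 5. Next multiple of 6 is 6 (not reached); still 0 fragment(s).
Step 3: advance 1 -> fork_pos = 5 + 1 = 6. Reached multiple(s) of 6: 6 -> fragment 1 completed (1 total).
Step 4: advance 14 -> fork_pos = 6 + 14 = 20. Reached multiple(s) of 6: 12, 18 -> fragments 2-3 completed (3 total).
Step 5: advance 2 -> fork_pos = 20 + 2 = 22. Next multiple of 6 is 24 (not reached); still 3 fragment(s).
Step 6: advance 8 -> fork_pos = 22 + 8 = 30. Reached multiple(s) of 6: 24, 30 -> fragments 4-5 completed (5 total).
Check: final fork_pos = 30; the multiples of 6 that are <= 30 are 6..30 -> 30 // 6 = 5 completed fragment(s).

Answer: 5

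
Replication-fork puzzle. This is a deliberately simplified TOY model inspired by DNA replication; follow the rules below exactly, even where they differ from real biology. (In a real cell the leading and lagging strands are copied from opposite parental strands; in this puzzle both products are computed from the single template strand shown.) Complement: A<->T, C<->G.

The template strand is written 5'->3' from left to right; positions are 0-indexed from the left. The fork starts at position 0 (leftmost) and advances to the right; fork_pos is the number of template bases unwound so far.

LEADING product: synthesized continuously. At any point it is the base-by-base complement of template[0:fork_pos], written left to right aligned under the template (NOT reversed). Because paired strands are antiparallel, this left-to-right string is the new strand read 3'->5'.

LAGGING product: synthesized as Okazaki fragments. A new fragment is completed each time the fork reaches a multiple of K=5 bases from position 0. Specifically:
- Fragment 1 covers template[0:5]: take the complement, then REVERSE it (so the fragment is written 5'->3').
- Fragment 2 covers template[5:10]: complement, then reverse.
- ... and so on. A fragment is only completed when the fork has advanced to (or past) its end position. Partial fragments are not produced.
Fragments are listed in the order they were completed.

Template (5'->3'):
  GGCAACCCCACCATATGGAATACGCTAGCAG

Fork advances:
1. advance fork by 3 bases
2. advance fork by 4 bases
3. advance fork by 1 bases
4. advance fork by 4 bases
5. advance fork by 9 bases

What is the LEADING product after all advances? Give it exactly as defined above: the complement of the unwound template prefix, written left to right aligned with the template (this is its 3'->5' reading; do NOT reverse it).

Answer: CCGTTGGGGTGGTATACCTTA

Derivation:
Step 1: advance 3 -> fork_pos = 0 + 3 = 3.
Step 2: advance 4 -> fork_pos = 3 + 4 = 7.
Step 3: advance 1 -> fork_pos = 7 + 1 = 8.
Step 4: advance 4 -> fork_pos = 8 + 4 = 12.
Step 5: advance 9 -> fork_pos = 12 + 9 = 21.
Unwound prefix: template[0:21] = GGCAACCCCACCATATGGAAT
Complement it base by base (A<->T, C<->G), keeping left-to-right order:
  [0:5] GGCAA -> CCGTT
  [5:10] CCCCA -> GGGGT
  [10:15] CCATA -> GGTAT
  [15:20] TGGAA -> ACCTT
  [20:21] T -> A
Concatenate: CCGTTGGGGTGGTATACCTTA (length 21; written aligned with the template, i.e. 3'->5').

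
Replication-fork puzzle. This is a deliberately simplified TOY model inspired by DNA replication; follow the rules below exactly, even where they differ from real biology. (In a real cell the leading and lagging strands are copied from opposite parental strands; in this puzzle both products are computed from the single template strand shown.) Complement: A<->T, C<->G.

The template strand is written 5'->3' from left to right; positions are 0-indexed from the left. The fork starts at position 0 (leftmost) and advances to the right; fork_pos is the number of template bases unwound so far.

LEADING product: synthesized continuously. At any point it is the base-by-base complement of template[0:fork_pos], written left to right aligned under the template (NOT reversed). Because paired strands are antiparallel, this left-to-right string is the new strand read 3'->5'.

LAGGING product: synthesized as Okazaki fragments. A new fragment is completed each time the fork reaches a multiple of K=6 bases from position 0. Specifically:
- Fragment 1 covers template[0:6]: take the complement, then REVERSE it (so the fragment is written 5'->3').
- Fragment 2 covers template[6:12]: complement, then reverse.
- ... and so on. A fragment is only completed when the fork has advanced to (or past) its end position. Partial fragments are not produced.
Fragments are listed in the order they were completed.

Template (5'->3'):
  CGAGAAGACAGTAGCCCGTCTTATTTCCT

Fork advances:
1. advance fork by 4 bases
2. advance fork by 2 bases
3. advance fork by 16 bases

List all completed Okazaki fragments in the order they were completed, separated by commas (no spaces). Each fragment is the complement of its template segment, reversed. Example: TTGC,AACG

Step 1: advance 4 -> fork_pos = 0 + 4 = 4. Next multiple of 6 is 6 (not reached); still 0 fragment(s).
Step 2: advance 2 -> fork_pos = 4 + 2 = 6. Reached multiple(s) of 6: 6 -> fragment 1 completed (1 total).
Step 3: advance 16 -> fork_pos = 6 + 16 = 22. Reached multiple(s) of 6: 12, 18 -> fragments 2-3 completed (3 total).
Final fork_pos = 22, so 3 fragment(s) are complete. Build each: template segment -> complement -> reverse.
Fragment 1: template[0:6] = CGAGAA -> complement GCTCTT -> reversed TTCTCG
Fragment 2: template[6:12] = GACAGT -> complement CTGTCA -> reversed ACTGTC
Fragment 3: template[12:18] = AGCCCG -> complement TCGGGC -> reversed CGGGCT

Answer: TTCTCG,ACTGTC,CGGGCT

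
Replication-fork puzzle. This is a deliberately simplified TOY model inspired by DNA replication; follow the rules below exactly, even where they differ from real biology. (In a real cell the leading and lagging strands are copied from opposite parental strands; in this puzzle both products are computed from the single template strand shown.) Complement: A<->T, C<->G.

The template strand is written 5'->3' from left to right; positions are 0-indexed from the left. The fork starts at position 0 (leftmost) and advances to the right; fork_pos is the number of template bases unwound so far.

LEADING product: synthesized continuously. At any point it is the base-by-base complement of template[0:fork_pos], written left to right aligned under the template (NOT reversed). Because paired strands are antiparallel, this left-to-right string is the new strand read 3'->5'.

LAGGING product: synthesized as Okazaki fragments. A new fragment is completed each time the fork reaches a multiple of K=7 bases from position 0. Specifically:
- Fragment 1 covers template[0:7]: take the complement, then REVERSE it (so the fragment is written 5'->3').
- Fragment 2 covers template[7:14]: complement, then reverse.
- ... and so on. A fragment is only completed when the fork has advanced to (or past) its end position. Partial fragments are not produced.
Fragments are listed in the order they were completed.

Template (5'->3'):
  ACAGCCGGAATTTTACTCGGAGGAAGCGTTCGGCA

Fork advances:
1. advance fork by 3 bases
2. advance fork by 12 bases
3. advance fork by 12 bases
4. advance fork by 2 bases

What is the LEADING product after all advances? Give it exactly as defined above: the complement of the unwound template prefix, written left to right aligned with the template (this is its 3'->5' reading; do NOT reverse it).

Answer: TGTCGGCCTTAAAATGAGCCTCCTTCGCA

Derivation:
Step 1: advance 3 -> fork_pos = 0 + 3 = 3.
Step 2: advance 12 -> fork_pos = 3 + 12 = 15.
Step 3: advance 12 -> fork_pos = 15 + 12 = 27.
Step 4: advance 2 -> fork_pos = 27 + 2 = 29.
Unwound prefix: template[0:29] = ACAGCCGGAATTTTACTCGGAGGAAGCGT
Complement it base by base (A<->T, C<->G), keeping left-to-right order:
  [0:5] ACAGC -> TGTCG
  [5:10] CGGAA -> GCCTT
  [10:15] TTTTA -> AAAAT
  [15:20] CTCGG -> GAGCC
  [20:25] AGGAA -> TCCTT
  [25:29] GCGT -> CGCA
Concatenate: TGTCGGCCTTAAAATGAGCCTCCTTCGCA (length 29; written aligned with the template, i.e. 3'->5').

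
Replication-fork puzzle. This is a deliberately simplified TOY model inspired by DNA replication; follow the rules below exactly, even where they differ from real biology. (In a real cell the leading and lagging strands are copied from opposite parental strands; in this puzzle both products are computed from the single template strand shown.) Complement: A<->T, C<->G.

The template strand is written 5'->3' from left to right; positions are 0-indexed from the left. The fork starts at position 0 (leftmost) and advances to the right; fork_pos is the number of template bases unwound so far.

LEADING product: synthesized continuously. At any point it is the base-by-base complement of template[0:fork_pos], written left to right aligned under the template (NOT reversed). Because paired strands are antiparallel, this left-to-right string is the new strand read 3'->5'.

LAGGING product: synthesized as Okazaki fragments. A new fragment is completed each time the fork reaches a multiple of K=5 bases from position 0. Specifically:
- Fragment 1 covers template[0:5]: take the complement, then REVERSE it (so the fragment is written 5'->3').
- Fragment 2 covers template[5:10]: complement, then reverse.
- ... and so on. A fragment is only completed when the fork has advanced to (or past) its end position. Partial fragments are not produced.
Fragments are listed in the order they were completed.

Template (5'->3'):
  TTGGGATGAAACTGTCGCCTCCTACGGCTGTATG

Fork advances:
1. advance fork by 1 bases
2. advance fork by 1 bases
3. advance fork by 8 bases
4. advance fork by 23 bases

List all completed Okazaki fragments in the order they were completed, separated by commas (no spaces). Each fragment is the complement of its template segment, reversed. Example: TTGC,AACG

Step 1: advance 1 -> fork_pos = 0 + 1 = 1. Next multiple of 5 is 5 (not reached); still 0 fragment(s).
Step 2: advance 1 -> fork_pos = 1 + 1 = 2. Next multiple of 5 is 5 (not reached); still 0 fragment(s).
Step 3: advance 8 -> fork_pos = 2 + 8 = 10. Reached multiple(s) of 5: 5, 10 -> fragments 1-2 completed (2 total).
Step 4: advance 23 -> fork_pos = 10 + 23 = 33. Reached multiple(s) of 5: 15, 20, 25, 30 -> fragments 3-6 completed (6 total).
Final fork_pos = 33, so 6 fragment(s) are complete. Build each: template segment -> complement -> reverse.
Fragment 1: template[0:5] = TTGGG -> complement AACCC -> reversed CCCAA
Fragment 2: template[5:10] = ATGAA -> complement TACTT -> reversed TTCAT
Fragment 3: template[10:15] = ACTGT -> complement TGACA -> reversed ACAGT
Fragment 4: template[15:20] = CGCCT -> complement GCGGA -> reversed AGGCG
Fragment 5: template[20:25] = CCTAC -> complement GGATG -> reversed GTAGG
Fragment 6: template[25:30] = GGCTG -> complement CCGAC -> reversed CAGCC

Answer: CCCAA,TTCAT,ACAGT,AGGCG,GTAGG,CAGCC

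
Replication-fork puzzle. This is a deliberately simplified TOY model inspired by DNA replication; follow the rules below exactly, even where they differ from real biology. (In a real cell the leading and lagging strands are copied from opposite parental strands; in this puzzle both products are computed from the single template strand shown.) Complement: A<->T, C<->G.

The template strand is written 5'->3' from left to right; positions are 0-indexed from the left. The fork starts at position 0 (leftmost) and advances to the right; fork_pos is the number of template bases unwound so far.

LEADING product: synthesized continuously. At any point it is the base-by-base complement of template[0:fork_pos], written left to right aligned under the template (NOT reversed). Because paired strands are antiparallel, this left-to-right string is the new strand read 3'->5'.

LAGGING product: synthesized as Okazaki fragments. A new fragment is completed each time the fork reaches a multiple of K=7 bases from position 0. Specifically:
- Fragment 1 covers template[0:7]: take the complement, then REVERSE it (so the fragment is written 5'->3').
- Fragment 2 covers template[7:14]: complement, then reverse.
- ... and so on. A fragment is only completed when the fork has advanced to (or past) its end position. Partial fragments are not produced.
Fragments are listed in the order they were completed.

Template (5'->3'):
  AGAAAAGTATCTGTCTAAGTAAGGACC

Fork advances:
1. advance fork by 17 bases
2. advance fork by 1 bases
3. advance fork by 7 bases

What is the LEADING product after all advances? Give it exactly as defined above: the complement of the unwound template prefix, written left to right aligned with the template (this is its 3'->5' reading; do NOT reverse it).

Step 1: advance 17 -> fork_pos = 0 + 17 = 17.
Step 2: advance 1 -> fork_pos = 17 + 1 = 18.
Step 3: advance 7 -> fork_pos = 18 + 7 = 25.
Unwound prefix: template[0:25] = AGAAAAGTATCTGTCTAAGTAAGGA
Complement it base by base (A<->T, C<->G), keeping left-to-right order:
  [0:5] AGAAA -> TCTTT
  [5:10] AGTAT -> TCATA
  [10:15] CTGTC -> GACAG
  [15:20] TAAGT -> ATTCA
  [20:25] AAGGA -> TTCCT
Concatenate: TCTTTTCATAGACAGATTCATTCCT (length 25; written aligned with the template, i.e. 3'->5').

Answer: TCTTTTCATAGACAGATTCATTCCT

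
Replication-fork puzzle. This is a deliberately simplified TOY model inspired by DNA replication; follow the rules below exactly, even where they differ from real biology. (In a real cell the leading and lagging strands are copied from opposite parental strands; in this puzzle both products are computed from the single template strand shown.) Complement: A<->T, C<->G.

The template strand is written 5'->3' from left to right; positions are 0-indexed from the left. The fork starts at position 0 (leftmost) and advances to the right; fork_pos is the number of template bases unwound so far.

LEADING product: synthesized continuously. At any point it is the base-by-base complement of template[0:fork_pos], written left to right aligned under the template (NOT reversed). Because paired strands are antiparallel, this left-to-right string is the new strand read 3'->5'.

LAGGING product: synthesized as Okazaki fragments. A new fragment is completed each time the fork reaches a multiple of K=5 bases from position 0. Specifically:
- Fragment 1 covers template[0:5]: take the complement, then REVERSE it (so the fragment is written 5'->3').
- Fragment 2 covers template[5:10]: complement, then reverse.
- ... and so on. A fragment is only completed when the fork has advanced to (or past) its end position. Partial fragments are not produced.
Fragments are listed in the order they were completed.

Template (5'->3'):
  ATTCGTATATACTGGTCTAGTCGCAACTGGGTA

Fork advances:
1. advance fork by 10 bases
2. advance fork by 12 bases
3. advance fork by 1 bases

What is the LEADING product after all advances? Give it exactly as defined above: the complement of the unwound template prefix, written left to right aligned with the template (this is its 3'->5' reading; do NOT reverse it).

Step 1: advance 10 -> fork_pos = 0 + 10 = 10.
Step 2: advance 12 -> fork_pos = 10 + 12 = 22.
Step 3: advance 1 -> fork_pos = 22 + 1 = 23.
Unwound prefix: template[0:23] = ATTCGTATATACTGGTCTAGTCG
Complement it base by base (A<->T, C<->G), keeping left-to-right order:
  [0:5] ATTCG -> TAAGC
  [5:10] TATAT -> ATATA
  [10:15] ACTGG -> TGACC
  [15:20] TCTAG -> AGATC
  [20:23] TCG -> AGC
Concatenate: TAAGCATATATGACCAGATCAGC (length 23; written aligned with the template, i.e. 3'->5').

Answer: TAAGCATATATGACCAGATCAGC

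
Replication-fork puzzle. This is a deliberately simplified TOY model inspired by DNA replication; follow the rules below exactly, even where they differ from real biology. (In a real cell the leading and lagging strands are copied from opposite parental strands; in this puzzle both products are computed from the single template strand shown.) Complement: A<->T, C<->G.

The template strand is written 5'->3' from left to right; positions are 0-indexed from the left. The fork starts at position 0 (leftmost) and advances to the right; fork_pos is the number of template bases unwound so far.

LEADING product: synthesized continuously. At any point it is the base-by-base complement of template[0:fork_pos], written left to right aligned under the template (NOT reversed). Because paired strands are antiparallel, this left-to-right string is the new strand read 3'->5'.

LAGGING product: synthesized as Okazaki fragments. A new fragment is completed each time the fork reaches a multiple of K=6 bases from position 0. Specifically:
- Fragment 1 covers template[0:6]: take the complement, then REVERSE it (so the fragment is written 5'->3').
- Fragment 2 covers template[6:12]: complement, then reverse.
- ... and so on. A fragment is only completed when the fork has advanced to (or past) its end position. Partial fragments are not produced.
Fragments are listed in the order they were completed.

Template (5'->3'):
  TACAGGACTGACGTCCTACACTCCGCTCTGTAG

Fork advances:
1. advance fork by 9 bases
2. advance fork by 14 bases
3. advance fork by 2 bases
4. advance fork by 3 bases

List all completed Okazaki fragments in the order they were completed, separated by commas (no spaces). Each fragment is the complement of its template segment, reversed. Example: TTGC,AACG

Step 1: advance 9 -> fork_pos = 0 + 9 = 9. Reached multiple(s) of 6: 6 -> fragment 1 completed (1 total).
Step 2: advance 14 -> fork_pos = 9 + 14 = 23. Reached multiple(s) of 6: 12, 18 -> fragments 2-3 completed (3 total).
Step 3: advance 2 -> fork_pos = 23 + 2 = 25. Reached multiple(s) of 6: 24 -> fragment 4 completed (4 total).
Step 4: advance 3 -> fork_pos = 25 + 3 = 28. Next multiple of 6 is 30 (not reached); still 4 fragment(s).
Final fork_pos = 28, so 4 fragment(s) are complete. Build each: template segment -> complement -> reverse.
Fragment 1: template[0:6] = TACAGG -> complement ATGTCC -> reversed CCTGTA
Fragment 2: template[6:12] = ACTGAC -> complement TGACTG -> reversed GTCAGT
Fragment 3: template[12:18] = GTCCTA -> complement CAGGAT -> reversed TAGGAC
Fragment 4: template[18:24] = CACTCC -> complement GTGAGG -> reversed GGAGTG

Answer: CCTGTA,GTCAGT,TAGGAC,GGAGTG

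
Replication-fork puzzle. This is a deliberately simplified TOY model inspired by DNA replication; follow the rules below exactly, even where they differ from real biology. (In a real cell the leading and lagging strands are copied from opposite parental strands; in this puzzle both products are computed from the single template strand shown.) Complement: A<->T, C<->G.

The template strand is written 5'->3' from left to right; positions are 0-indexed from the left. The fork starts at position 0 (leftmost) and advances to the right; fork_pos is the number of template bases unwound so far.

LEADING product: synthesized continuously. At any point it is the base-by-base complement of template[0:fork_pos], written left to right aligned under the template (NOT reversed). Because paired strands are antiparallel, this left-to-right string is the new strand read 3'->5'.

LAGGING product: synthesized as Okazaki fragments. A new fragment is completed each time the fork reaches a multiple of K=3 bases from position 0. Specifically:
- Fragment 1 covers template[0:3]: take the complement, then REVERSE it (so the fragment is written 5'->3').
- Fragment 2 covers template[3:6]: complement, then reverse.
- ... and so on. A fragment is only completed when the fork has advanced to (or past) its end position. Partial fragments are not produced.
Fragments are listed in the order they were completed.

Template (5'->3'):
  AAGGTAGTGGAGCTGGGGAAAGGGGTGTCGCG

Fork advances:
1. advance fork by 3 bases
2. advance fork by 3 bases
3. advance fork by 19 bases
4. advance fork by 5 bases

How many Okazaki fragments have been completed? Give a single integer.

Step 1: advance 3 -> fork_pos = 0 + 3 = 3. Reached multiple(s) of 3: 3 -> fragment 1 completed (1 total).
Step 2: advance 3 -> fork_pos = 3 + 3 = 6. Reached multiple(s) of 3: 6 -> fragment 2 completed (2 total).
Step 3: advance 19 -> fork_pos = 6 + 19 = 25. Reached multiple(s) of 3: 9, 12, 15, 18, 21, 24 -> fragments 3-8 completed (8 total).
Step 4: advance 5 -> fork_pos = 25 + 5 = 30. Reached multiple(s) of 3: 27, 30 -> fragments 9-10 completed (10 total).
Check: final fork_pos = 30; the multiples of 3 that are <= 30 are 3..30 -> 30 // 3 = 10 completed fragment(s).

Answer: 10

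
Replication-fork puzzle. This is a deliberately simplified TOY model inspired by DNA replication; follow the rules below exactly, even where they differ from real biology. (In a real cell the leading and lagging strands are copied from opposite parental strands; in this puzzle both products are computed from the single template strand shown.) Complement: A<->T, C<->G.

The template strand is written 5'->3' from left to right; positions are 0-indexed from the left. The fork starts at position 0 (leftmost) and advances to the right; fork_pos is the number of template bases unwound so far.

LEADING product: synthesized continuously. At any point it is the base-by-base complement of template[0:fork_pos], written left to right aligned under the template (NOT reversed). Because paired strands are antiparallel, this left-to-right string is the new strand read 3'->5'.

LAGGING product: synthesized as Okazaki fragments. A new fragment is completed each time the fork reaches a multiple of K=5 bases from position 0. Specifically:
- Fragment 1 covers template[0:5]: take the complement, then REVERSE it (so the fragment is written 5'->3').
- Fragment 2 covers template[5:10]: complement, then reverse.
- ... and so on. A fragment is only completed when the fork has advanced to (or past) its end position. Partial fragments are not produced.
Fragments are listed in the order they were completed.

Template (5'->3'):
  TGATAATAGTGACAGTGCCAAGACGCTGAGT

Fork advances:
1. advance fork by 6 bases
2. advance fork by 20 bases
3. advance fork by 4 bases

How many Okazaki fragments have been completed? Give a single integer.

Step 1: advance 6 -> fork_pos = 0 + 6 = 6. Reached multiple(s) of 5: 5 -> fragment 1 completed (1 total).
Step 2: advance 20 -> fork_pos = 6 + 20 = 26. Reached multiple(s) of 5: 10, 15, 20, 25 -> fragments 2-5 completed (5 total).
Step 3: advance 4 -> fork_pos = 26 + 4 = 30. Reached multiple(s) of 5: 30 -> fragment 6 completed (6 total).
Check: final fork_pos = 30; the multiples of 5 that are <= 30 are 5..30 -> 30 // 5 = 6 completed fragment(s).

Answer: 6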